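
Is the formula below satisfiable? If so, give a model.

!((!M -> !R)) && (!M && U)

R=T, U=T, M=F

  !((!M -> !R)) = True
    !M -> !R = False
      !M = True
      !R = False
  !M && U = True
    !M = True
Both conjuncts True, so the formula holds.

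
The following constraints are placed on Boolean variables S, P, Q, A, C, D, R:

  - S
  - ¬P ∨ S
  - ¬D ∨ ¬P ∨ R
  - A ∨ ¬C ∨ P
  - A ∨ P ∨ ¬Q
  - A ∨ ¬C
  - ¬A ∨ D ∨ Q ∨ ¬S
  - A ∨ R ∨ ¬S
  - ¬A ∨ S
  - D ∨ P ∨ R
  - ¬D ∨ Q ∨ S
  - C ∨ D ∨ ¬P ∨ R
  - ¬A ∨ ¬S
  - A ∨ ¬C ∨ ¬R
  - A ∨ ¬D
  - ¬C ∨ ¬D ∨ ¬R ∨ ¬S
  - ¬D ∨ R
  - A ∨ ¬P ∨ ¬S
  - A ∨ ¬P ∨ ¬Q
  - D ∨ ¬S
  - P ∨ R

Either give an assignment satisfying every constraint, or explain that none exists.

Case D = True:
  (S) forces S = True.
  (¬A ∨ ¬S) forces A = False.
  Clause (A ∨ ¬D) is falsified — contradiction.
Case D = False:
  (S) forces S = True.
  Clause (D ∨ ¬S) is falsified — contradiction.
Both cases fail, so the formula is unsatisfiable.

The formula is unsatisfiable.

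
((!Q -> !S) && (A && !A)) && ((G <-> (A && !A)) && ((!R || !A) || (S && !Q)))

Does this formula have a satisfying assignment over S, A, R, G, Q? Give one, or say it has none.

Unsatisfiable

Case A = True: the conjunct !A is False.
Case A = False: the conjunct A is False.
Both cases fail — unsatisfiable.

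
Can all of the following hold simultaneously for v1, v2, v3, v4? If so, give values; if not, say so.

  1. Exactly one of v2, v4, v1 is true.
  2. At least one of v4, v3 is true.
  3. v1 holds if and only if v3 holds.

v1: False, v2: False, v3: False, v4: True

  (1) {v2, v4, v1}: 1 true — exactly one ✓
  (2) {v4, v3}: 1 true — at least one ✓
  (3) v1=F, v3=F — same ✓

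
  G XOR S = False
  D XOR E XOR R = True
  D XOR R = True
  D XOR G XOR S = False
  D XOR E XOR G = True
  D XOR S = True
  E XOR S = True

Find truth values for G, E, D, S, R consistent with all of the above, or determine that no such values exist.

G: True; E: False; D: False; S: True; R: True

G XOR S = T XOR T = False ✓
D XOR E XOR R = F XOR F XOR T = True ✓
D XOR R = F XOR T = True ✓
D XOR G XOR S = F XOR T XOR T = False ✓
D XOR E XOR G = F XOR F XOR T = True ✓
D XOR S = F XOR T = True ✓
E XOR S = F XOR T = True ✓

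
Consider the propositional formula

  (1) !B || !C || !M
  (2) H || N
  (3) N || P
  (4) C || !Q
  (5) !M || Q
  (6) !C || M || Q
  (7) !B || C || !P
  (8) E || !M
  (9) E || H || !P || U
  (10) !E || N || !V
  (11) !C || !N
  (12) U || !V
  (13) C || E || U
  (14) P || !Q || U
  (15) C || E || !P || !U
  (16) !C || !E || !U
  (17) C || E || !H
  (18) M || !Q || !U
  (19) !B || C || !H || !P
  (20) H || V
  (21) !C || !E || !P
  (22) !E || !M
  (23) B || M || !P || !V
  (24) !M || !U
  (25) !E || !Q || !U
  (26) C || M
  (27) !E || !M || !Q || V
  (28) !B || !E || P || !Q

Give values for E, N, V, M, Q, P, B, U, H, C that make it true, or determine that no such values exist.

Set E = False.
  then (E || !M) forces M = False.
  then (C || M) forces C = True.
  then (!C || M || Q) forces Q = True.
  then (!C || !N) forces N = False.
  then (M || !Q || !U) forces U = False.
  then (H || N) forces H = True.
  then (N || P) forces P = True.
  then (U || !V) forces V = False.
Set B = True.
All clauses satisfied.

E=F, N=F, V=F, M=F, Q=T, P=T, B=T, U=F, H=T, C=T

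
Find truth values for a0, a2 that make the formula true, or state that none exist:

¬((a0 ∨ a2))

a0=F, a2=F

  ¬((a0 ∨ a2)) = True
    a0 ∨ a2 = False
The formula evaluates to True.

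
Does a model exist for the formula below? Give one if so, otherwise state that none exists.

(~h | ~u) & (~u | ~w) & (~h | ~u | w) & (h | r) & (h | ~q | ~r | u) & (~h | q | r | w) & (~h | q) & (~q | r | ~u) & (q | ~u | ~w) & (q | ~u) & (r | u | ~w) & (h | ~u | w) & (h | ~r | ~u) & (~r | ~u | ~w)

Set w = False.
Set q = True.
Set u = False.
Set r = True.
  then (h | ~q | ~r | u) forces h = True.
All clauses satisfied.

w = False, q = True, u = False, r = True, h = True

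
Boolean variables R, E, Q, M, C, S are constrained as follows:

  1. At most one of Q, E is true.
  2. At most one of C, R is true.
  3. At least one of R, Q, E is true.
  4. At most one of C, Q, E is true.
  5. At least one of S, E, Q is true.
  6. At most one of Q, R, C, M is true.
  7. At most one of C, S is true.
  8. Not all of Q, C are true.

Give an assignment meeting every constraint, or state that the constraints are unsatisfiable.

R=T; E=T; Q=F; M=F; C=F; S=F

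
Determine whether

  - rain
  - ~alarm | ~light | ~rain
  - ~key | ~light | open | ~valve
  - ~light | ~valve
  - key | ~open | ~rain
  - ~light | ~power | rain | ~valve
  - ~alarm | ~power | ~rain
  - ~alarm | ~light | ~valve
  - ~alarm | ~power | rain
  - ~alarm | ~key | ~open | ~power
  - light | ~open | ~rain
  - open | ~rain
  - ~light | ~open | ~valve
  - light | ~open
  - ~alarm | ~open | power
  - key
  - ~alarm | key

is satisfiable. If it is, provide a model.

power=F, valve=F, key=T, rain=T, alarm=F, light=T, open=T

Unit clause (rain) forces rain = True.
In (open | ~rain) only open is left, so open = True.
In (light | ~open) only light is left, so light = True.
Unit clause (key) forces key = True.
In (~alarm | ~light | ~rain) only ~alarm is left, so alarm = False.
In (~light | ~valve) only ~valve is left, so valve = False.
Set power = False.
All clauses satisfied.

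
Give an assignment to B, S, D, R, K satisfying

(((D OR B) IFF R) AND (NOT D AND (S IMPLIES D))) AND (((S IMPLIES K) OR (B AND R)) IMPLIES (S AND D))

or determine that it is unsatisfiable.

The formula is unsatisfiable.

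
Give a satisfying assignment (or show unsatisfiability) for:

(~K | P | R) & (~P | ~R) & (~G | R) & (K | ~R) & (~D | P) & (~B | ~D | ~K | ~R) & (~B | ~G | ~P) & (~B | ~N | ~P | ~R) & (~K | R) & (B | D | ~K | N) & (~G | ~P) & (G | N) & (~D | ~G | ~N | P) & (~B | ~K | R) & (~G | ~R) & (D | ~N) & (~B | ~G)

Try D = False:
  (D | ~N) forces N = False.
  (G | N) forces G = True.
  (~G | R) forces R = True.
  clause (~G | ~R) is falsified — backtrack.
So D = True.
  then (~D | P) forces P = True.
  then (~G | ~P) forces G = False.
  then (G | N) forces N = True.
  then (~P | ~R) forces R = False.
  then (~K | R) forces K = False.
Set B = False.
All clauses satisfied.

D = True; K = False; G = False; P = True; N = True; R = False; B = False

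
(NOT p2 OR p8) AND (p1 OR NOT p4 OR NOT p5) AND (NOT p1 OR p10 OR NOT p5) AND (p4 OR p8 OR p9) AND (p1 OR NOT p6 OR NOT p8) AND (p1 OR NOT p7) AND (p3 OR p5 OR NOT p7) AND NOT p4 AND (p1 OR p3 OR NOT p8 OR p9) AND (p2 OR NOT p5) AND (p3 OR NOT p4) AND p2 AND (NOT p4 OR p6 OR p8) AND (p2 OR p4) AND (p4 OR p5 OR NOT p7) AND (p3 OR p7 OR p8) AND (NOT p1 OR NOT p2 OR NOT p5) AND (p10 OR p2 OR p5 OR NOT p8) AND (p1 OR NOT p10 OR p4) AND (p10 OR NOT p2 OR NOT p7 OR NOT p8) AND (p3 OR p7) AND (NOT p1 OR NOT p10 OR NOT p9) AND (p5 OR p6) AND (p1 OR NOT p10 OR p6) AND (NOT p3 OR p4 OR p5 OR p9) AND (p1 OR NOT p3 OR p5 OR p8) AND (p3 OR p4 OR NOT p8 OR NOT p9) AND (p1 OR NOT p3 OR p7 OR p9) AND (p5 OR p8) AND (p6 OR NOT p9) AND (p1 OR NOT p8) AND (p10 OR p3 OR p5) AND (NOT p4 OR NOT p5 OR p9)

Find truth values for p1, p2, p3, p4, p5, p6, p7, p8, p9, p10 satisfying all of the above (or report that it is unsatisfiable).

Unit clause (NOT p4) forces p4 = False.
Unit clause (p2) forces p2 = True.
In (NOT p2 OR p8) only p8 is left, so p8 = True.
In (p1 OR NOT p8) only p1 is left, so p1 = True.
In (NOT p1 OR NOT p2 OR NOT p5) only NOT p5 is left, so p5 = False.
In (p5 OR p6) only p6 is left, so p6 = True.
In (p4 OR p5 OR NOT p7) only NOT p7 is left, so p7 = False.
In (p3 OR p7) only p3 is left, so p3 = True.
In (NOT p3 OR p4 OR p5 OR p9) only p9 is left, so p9 = True.
In (NOT p1 OR NOT p10 OR NOT p9) only NOT p10 is left, so p10 = False.
All clauses satisfied.

p1 = True, p2 = True, p3 = True, p4 = False, p5 = False, p6 = True, p7 = False, p8 = True, p9 = True, p10 = False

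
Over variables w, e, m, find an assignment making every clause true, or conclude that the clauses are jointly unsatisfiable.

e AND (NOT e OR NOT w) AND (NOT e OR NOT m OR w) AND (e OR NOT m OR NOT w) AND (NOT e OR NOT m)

w = False, e = True, m = False

Unit clause (e) forces e = True.
In (NOT e OR NOT w) only NOT w is left, so w = False.
In (NOT e OR NOT m OR w) only NOT m is left, so m = False.
Check each clause:
  (e): e holds.
  (NOT e OR NOT w): NOT w holds.
  (NOT e OR NOT m OR w): NOT m holds.
  (e OR NOT m OR NOT w): e holds.
  (NOT e OR NOT m): NOT m holds.
All clauses satisfied.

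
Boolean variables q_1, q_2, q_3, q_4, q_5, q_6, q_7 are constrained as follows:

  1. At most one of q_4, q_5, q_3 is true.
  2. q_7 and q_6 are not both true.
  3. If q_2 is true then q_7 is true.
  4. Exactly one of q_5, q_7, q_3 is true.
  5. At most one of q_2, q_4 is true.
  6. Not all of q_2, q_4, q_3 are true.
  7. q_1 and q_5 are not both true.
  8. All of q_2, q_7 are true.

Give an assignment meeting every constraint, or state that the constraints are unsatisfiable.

q_1 = True, q_2 = True, q_3 = False, q_4 = False, q_5 = False, q_6 = False, q_7 = True

  (1) {q_4, q_5, q_3}: 0 true — at most one ✓
  (2) q_7=T, q_6=F — not both ✓
  (3) q_2=T ⇒ q_7: T ✓
  (4) {q_5, q_7, q_3}: 1 true — exactly one ✓
  (5) {q_2, q_4}: 1 true — at most one ✓
  (6) {q_2, q_4, q_3}: 1/3 true — not all ✓
  (7) q_1=T, q_5=F — not both ✓
  (8) {q_2, q_7}: all 2 true ✓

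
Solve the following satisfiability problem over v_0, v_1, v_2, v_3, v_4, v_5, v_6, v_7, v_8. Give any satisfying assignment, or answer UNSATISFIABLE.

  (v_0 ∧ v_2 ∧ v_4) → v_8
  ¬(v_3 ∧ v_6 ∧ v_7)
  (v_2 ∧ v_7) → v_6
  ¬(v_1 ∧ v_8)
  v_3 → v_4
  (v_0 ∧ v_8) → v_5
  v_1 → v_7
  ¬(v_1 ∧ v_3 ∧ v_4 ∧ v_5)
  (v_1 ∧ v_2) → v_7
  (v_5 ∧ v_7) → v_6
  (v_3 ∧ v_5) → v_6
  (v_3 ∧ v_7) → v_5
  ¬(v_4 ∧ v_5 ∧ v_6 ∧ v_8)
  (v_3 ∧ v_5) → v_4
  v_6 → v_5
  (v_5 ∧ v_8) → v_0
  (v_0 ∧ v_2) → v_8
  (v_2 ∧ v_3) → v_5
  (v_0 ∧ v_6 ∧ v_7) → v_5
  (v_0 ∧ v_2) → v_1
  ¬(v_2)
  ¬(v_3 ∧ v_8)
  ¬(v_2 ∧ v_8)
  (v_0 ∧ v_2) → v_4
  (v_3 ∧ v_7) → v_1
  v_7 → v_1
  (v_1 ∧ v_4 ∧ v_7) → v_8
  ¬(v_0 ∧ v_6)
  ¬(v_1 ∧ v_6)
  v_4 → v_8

Unit clause (¬v_2) forces v_2 = False.
Set v_0 = True.
  then (¬v_0 ∨ ¬v_6) forces v_6 = False.
Set v_1 = False.
  then (v_1 ∨ ¬v_7) forces v_7 = False.
Try v_3 = True:
  (¬v_3 ∨ ¬v_8) forces v_8 = False.
  (¬v_4 ∨ v_8) forces v_4 = False.
  clause (¬v_3 ∨ v_4) is falsified — backtrack.
So v_3 = False.
Set v_4 = False.
Set v_5 = True.
Set v_8 = False.
All clauses satisfied.

v_0=T, v_1=F, v_2=F, v_3=F, v_4=F, v_5=T, v_6=F, v_7=F, v_8=F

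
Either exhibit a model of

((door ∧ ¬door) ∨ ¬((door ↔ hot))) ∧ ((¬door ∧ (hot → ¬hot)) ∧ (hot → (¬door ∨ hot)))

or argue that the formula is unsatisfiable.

Case door = True: the conjunct ¬door is False.
Case door = False: the formula simplifies to ¬(¬hot) ∧ (hot → ¬hot).
  hot = True: the conjunct hot → ¬hot becomes True → ¬True = False.
  hot = False: the conjunct ¬(¬hot) becomes ¬(¬False) = False.
Both cases fail — unsatisfiable.

The formula is unsatisfiable.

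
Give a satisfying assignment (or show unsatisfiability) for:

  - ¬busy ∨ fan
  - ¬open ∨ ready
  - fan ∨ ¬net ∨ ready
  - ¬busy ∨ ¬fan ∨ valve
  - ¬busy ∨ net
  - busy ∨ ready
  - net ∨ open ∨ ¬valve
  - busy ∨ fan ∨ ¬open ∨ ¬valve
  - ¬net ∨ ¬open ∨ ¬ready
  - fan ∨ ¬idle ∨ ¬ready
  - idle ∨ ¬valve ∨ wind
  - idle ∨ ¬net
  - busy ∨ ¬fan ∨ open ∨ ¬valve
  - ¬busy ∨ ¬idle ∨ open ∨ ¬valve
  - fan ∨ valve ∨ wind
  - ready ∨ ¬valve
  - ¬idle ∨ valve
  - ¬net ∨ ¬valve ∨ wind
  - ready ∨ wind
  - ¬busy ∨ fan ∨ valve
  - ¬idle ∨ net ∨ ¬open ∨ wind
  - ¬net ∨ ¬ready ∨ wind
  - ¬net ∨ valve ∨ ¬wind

idle: False, wind: True, busy: False, valve: False, net: False, open: True, ready: True, fan: False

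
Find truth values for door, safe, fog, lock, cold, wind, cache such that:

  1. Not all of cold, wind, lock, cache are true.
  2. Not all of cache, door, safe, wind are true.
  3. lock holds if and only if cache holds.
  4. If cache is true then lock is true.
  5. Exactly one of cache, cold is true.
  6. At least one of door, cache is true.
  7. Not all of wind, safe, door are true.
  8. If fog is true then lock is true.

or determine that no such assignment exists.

door: True; safe: True; fog: False; lock: False; cold: True; wind: False; cache: False

  (1) {cold, wind, lock, cache}: 1/4 true — not all ✓
  (2) {cache, door, safe, wind}: 2/4 true — not all ✓
  (3) lock=F, cache=F — same ✓
  (4) cache=F ⇒ lock: vacuous ✓
  (5) {cache, cold}: 1 true — exactly one ✓
  (6) {door, cache}: 1 true — at least one ✓
  (7) {wind, safe, door}: 2/3 true — not all ✓
  (8) fog=F ⇒ lock: vacuous ✓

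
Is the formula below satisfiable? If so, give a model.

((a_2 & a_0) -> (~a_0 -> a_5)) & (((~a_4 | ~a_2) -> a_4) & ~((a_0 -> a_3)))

a_0 = True; a_2 = False; a_3 = False; a_4 = True; a_5 = True

  (a_2 & a_0) -> (~a_0 -> a_5) = True
    a_2 & a_0 = False
    ~a_0 -> a_5 = True
      ~a_0 = False
  ((~a_4 | ~a_2) -> a_4) & ~((a_0 -> a_3)) = True
    (~a_4 | ~a_2) -> a_4 = True
      ~a_4 | ~a_2 = True
        ~a_4 = False
        ~a_2 = True
    ~((a_0 -> a_3)) = True
      a_0 -> a_3 = False
Both conjuncts True, so the formula holds.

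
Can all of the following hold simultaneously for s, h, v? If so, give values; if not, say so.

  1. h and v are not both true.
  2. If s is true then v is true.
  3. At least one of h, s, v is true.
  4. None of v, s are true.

s: False, h: True, v: False

  (1) h=T, v=F — not both ✓
  (2) s=F ⇒ v: vacuous ✓
  (3) {h, s, v}: 1 true — at least one ✓
  (4) {v, s}: 0 true — none ✓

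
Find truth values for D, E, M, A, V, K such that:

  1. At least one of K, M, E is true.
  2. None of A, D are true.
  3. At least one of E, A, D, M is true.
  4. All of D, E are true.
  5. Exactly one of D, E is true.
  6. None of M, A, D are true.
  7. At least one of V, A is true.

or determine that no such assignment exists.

No satisfying assignment exists.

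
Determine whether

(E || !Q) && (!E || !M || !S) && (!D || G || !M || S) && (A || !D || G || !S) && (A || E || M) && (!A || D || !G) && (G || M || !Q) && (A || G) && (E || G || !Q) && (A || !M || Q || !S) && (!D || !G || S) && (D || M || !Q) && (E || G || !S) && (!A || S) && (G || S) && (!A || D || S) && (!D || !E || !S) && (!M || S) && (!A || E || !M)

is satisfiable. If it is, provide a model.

E = True, D = False, A = True, S = True, G = False, M = False, Q = False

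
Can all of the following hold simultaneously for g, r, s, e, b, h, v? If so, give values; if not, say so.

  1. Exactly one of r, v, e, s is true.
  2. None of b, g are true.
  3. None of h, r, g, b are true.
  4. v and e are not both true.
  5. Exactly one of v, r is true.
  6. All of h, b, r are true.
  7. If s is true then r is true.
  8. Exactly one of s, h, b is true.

The formula is unsatisfiable.

Case r = True:
  Constraint (3) is violated (r=T) — contradiction.
Case r = False:
  Constraint (6) is violated (r=F) — contradiction.
Both cases fail — unsatisfiable.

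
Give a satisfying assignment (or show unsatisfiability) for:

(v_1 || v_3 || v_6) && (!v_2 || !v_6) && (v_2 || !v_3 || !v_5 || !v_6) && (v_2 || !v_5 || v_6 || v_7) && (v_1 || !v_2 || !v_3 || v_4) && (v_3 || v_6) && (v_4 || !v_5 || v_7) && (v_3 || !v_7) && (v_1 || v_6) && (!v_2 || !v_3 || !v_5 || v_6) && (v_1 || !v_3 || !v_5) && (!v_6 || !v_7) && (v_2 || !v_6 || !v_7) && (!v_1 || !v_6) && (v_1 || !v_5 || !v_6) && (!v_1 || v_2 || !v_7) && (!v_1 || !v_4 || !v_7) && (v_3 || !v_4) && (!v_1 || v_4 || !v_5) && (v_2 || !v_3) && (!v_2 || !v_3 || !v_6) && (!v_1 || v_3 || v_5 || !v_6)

v_1 = False, v_2 = False, v_3 = False, v_4 = False, v_5 = False, v_6 = True, v_7 = False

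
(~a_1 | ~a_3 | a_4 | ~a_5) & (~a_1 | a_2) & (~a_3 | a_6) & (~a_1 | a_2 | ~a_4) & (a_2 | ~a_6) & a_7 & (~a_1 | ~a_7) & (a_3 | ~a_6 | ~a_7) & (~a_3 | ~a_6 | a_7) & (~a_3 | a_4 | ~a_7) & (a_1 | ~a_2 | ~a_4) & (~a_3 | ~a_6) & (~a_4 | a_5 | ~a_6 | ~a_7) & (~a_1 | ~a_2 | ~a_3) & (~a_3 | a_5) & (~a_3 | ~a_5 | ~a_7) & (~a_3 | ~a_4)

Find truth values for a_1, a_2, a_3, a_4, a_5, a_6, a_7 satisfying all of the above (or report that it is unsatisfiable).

Unit clause (a_7) forces a_7 = True.
In (~a_1 | ~a_7) only ~a_1 is left, so a_1 = False.
Set a_2 = False.
  then (a_2 | ~a_6) forces a_6 = False.
  then (~a_3 | a_6) forces a_3 = False.
Set a_4 = False.
Set a_5 = False.
All clauses satisfied.

a_1=F, a_2=F, a_3=F, a_4=F, a_5=F, a_6=F, a_7=T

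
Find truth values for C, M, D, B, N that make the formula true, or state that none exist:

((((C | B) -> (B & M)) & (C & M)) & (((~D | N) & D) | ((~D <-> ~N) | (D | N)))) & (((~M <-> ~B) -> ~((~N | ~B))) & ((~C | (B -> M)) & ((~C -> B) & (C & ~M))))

Unsatisfiable

Case M = True: the conjunct ~M is False.
Case M = False: the conjunct M is False.
Both cases fail — unsatisfiable.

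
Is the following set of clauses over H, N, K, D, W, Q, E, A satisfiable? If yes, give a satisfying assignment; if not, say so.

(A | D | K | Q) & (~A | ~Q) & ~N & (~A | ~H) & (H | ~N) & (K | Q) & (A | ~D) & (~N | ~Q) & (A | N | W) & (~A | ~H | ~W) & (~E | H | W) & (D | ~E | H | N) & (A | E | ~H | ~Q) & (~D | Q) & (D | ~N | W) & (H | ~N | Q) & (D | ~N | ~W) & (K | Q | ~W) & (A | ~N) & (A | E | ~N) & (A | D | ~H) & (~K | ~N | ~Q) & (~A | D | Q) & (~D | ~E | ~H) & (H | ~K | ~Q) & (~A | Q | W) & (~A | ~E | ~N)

Unit clause (~N) forces N = False.
Try H = True:
  (~A | ~H) forces A = False.
  (A | ~D) forces D = False.
  clause (A | D | ~H) is falsified — backtrack.
So H = False.
Set K = True.
  then (H | ~K | ~Q) forces Q = False.
  then (~D | Q) forces D = False.
  then (~A | D | Q) forces A = False.
  then (A | N | W) forces W = True.
  then (D | ~E | H | N) forces E = False.
All clauses satisfied.

H = False, N = False, K = True, D = False, W = True, Q = False, E = False, A = False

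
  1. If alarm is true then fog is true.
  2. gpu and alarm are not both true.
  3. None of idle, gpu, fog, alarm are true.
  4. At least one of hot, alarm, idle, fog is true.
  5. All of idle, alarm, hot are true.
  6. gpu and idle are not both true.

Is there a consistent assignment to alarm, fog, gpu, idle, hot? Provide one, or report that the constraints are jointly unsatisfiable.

Case alarm = True:
  Constraint (3) is violated (alarm=T) — contradiction.
Case alarm = False:
  Constraint (5) is violated (alarm=F) — contradiction.
Both cases fail — unsatisfiable.

Unsatisfiable — no assignment works.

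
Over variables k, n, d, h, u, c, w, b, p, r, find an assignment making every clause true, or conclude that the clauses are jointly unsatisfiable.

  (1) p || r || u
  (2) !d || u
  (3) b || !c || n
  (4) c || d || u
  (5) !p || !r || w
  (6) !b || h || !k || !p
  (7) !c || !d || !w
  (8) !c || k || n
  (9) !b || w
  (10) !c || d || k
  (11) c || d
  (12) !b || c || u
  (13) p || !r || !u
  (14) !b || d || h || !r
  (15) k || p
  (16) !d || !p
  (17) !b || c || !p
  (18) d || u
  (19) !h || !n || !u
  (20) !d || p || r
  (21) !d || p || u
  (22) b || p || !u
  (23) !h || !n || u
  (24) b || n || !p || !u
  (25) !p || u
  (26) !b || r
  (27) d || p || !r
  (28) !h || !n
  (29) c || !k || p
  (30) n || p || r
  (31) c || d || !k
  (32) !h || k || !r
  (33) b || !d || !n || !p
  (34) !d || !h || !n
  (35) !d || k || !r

k = True, n = True, d = False, h = False, u = True, c = True, w = False, b = False, p = True, r = False

Try k = False:
  (k || p) forces p = True.
  (!d || !p) forces d = False.
  (!c || d || k) forces c = False.
  clause (c || d) is falsified — backtrack.
So k = True.
Set n = True.
  then (!h || !n) forces h = False.
Try d = True:
  (!d || u) forces u = True.
  (!d || !p) forces p = False.
  (p || !r || !u) forces r = False.
  clause (!d || p || r) is falsified — backtrack.
So d = False.
  then (c || d) forces c = True.
  then (d || u) forces u = True.
Set w = False.
  then (!b || w) forces b = False.
  then (b || p || !u) forces p = True.
  then (!p || !r || w) forces r = False.
All clauses satisfied.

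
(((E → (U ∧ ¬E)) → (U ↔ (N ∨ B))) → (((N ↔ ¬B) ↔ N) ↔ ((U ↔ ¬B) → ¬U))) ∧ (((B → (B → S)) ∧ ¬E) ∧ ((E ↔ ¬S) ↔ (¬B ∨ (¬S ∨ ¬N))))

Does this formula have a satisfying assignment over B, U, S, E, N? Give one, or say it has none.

B = True, U = False, S = True, E = False, N = False

  ((E → (U ∧ ¬E)) → (U ↔ (N ∨ B))) → (((N ↔ ¬B) ↔ N) ↔ ((U ↔ ¬B) → ¬U)) = True
    (E → (U ∧ ¬E)) → (U ↔ (N ∨ B)) = False
      E → (U ∧ ¬E) = True
        U ∧ ¬E = False
          ¬E = True
      U ↔ (N ∨ B) = False
        N ∨ B = True
    ((N ↔ ¬B) ↔ N) ↔ ((U ↔ ¬B) → ¬U) = False
      (N ↔ ¬B) ↔ N = False
        N ↔ ¬B = True
          ¬B = False
      (U ↔ ¬B) → ¬U = True
        U ↔ ¬B = True
          ¬B = False
        ¬U = True
  ((B → (B → S)) ∧ ¬E) ∧ ((E ↔ ¬S) ↔ (¬B ∨ (¬S ∨ ¬N))) = True
    (B → (B → S)) ∧ ¬E = True
      B → (B → S) = True
        B → S = True
      ¬E = True
    (E ↔ ¬S) ↔ (¬B ∨ (¬S ∨ ¬N)) = True
      E ↔ ¬S = True
        ¬S = False
      ¬B ∨ (¬S ∨ ¬N) = True
        ¬B = False
        ¬S ∨ ¬N = True
          ¬S = False
          ¬N = True
Both conjuncts True, so the formula holds.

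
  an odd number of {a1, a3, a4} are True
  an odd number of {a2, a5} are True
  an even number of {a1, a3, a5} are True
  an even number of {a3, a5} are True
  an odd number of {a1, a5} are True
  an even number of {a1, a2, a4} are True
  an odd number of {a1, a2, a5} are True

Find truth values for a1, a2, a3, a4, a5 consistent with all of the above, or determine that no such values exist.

a1 = False, a2 = False, a3 = True, a4 = False, a5 = True

{a1, a3, a4}: 1 true → odd ✓
{a2, a5}: 1 true → odd ✓
{a1, a3, a5}: 2 true → even ✓
{a3, a5}: 2 true → even ✓
{a1, a5}: 1 true → odd ✓
{a1, a2, a4}: 0 true → even ✓
{a1, a2, a5}: 1 true → odd ✓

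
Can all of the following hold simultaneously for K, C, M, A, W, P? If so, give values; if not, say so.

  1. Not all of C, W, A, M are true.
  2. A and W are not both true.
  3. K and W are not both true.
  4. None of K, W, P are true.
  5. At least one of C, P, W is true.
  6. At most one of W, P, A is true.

K = False, C = True, M = False, A = False, W = False, P = False

  (1) {C, W, A, M}: 1/4 true — not all ✓
  (2) A=F, W=F — not both ✓
  (3) K=F, W=F — not both ✓
  (4) {K, W, P}: 0 true — none ✓
  (5) {C, P, W}: 1 true — at least one ✓
  (6) {W, P, A}: 0 true — at most one ✓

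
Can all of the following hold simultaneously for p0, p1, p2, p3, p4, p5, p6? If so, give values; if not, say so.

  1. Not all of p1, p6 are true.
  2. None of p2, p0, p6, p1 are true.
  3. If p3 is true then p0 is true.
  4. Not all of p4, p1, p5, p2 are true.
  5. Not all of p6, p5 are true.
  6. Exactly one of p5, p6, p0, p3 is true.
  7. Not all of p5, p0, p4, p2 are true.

p0: False; p1: False; p2: False; p3: False; p4: False; p5: True; p6: False

  (1) {p1, p6}: 0/2 true — not all ✓
  (2) {p2, p0, p6, p1}: 0 true — none ✓
  (3) p3=F ⇒ p0: vacuous ✓
  (4) {p4, p1, p5, p2}: 1/4 true — not all ✓
  (5) {p6, p5}: 1/2 true — not all ✓
  (6) {p5, p6, p0, p3}: 1 true — exactly one ✓
  (7) {p5, p0, p4, p2}: 1/4 true — not all ✓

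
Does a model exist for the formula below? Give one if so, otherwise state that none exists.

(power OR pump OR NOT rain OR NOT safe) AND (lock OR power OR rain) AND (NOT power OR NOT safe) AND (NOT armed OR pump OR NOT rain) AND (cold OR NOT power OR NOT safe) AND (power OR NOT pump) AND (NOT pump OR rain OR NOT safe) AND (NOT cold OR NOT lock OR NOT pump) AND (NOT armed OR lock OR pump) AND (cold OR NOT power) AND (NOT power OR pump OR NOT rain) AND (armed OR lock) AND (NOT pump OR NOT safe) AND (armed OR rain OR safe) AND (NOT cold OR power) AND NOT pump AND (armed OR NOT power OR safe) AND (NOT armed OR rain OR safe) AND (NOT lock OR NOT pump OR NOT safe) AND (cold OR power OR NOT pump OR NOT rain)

rain: False, safe: True, cold: False, pump: False, power: False, lock: True, armed: True

Unit clause (NOT pump) forces pump = False.
Set rain = False.
Set safe = True.
  then (NOT power OR NOT safe) forces power = False.
  then (NOT cold OR power) forces cold = False.
  then (lock OR power OR rain) forces lock = True.
Set armed = True.
All clauses satisfied.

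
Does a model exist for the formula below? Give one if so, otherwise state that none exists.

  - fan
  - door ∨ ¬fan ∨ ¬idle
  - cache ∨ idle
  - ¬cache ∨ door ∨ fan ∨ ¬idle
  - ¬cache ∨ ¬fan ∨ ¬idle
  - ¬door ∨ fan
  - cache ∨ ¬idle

fan=T, idle=F, door=F, cache=T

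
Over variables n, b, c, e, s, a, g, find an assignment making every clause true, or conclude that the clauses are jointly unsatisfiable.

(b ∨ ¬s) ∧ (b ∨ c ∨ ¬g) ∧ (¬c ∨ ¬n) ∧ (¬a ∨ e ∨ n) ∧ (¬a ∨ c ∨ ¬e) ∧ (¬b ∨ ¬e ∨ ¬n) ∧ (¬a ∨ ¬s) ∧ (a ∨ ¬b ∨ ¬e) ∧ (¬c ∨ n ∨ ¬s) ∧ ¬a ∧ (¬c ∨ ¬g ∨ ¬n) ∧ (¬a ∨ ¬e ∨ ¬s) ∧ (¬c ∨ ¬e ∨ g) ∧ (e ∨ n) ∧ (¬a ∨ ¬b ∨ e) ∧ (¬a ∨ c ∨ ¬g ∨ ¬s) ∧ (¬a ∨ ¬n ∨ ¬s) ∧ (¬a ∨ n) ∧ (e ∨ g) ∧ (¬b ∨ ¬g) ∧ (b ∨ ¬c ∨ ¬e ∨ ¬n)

Unit clause (¬a) forces a = False.
Set n = True.
  then (¬c ∨ ¬n) forces c = False.
Try b = True:
  (¬b ∨ ¬e ∨ ¬n) forces e = False.
  (e ∨ g) forces g = True.
  clause (¬b ∨ ¬g) is falsified — backtrack.
So b = False.
  then (b ∨ ¬s) forces s = False.
  then (b ∨ c ∨ ¬g) forces g = False.
  then (e ∨ g) forces e = True.
All clauses satisfied.

n = True, b = False, c = False, e = True, s = False, a = False, g = False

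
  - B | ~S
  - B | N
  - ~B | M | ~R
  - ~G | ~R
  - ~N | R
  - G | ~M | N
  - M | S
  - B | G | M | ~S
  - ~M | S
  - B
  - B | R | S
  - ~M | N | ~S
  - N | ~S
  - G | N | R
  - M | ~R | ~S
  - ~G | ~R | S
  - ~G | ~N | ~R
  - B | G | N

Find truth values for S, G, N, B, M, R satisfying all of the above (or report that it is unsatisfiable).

S = True; G = False; N = True; B = True; M = True; R = True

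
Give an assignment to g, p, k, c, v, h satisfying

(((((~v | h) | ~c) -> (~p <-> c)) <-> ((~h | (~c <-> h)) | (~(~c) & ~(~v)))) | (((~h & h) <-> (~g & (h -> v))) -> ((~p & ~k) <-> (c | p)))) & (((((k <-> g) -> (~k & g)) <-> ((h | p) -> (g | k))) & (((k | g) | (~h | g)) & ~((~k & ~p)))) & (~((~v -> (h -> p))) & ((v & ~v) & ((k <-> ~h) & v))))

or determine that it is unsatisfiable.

UNSATISFIABLE

Case v = True: the conjunct ~((~v -> (h -> p))) becomes ~((False -> (h -> p))) = False.
Case v = False: the conjunct v is False.
Both cases fail — unsatisfiable.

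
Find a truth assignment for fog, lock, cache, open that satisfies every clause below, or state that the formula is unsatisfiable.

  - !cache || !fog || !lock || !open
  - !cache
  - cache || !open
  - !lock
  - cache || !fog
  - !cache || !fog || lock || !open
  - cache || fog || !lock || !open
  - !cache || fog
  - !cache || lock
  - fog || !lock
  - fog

Case fog = True:
  (!cache) forces cache = False.
  Clause (cache || !fog) is falsified — contradiction.
Case fog = False:
  Clause (fog) is falsified — contradiction.
Both cases fail, so the formula is unsatisfiable.

The formula is unsatisfiable.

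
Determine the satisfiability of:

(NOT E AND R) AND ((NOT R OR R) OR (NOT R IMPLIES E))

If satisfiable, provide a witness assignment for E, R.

E: False; R: True

  NOT E AND R = True
    NOT E = True
  (NOT R OR R) OR (NOT R IMPLIES E) = True
    NOT R OR R = True
      NOT R = False
    NOT R IMPLIES E = True
      NOT R = False
Both conjuncts True, so the formula holds.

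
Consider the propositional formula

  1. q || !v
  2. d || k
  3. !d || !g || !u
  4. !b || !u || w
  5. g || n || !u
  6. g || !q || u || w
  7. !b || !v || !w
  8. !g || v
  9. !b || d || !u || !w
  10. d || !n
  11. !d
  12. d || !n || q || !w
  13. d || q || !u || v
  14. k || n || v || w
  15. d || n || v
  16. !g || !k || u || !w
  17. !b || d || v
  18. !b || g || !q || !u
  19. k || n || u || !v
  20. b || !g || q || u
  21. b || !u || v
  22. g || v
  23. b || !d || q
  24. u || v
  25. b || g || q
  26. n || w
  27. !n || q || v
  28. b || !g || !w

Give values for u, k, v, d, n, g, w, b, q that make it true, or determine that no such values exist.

u=F; k=T; v=T; d=F; n=F; g=F; w=T; b=F; q=T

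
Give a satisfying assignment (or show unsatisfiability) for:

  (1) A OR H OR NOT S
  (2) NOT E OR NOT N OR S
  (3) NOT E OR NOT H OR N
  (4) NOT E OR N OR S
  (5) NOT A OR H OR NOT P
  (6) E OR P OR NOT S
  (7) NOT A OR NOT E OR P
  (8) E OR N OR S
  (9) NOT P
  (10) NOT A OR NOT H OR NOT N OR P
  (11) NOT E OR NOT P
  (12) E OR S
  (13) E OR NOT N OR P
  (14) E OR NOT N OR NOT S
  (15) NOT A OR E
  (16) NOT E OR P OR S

Unit clause (NOT P) forces P = False.
Try A = True:
  (NOT A OR NOT E OR P) forces E = False.
  clause (NOT A OR E) is falsified — backtrack.
So A = False.
Set N = True.
  then (E OR NOT N OR P) forces E = True.
  then (NOT E OR P OR S) forces S = True.
  then (A OR H OR NOT S) forces H = True.
All clauses satisfied.

A = False, N = True, H = True, E = True, S = True, P = False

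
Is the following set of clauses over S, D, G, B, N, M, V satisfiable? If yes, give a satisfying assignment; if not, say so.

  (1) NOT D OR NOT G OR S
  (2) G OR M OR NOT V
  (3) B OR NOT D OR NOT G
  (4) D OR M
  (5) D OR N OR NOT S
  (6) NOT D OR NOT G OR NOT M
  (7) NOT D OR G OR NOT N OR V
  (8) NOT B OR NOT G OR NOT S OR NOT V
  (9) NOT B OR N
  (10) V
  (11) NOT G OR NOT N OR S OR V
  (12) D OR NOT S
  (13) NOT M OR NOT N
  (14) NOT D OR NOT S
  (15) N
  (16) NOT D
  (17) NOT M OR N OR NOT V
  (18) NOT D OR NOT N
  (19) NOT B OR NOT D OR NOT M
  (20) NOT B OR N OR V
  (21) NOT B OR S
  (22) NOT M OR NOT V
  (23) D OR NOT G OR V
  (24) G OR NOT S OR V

Case D = True:
  Clause (NOT D) is falsified — contradiction.
Case D = False:
  (D OR M) forces M = True.
  (V) forces V = True.
  Clause (NOT M OR NOT V) is falsified — contradiction.
Both cases fail, so the formula is unsatisfiable.

The formula is unsatisfiable.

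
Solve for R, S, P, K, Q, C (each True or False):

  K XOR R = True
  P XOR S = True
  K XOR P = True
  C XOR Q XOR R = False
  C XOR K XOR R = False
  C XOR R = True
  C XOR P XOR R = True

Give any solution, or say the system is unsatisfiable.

R: False; S: True; P: False; K: True; Q: True; C: True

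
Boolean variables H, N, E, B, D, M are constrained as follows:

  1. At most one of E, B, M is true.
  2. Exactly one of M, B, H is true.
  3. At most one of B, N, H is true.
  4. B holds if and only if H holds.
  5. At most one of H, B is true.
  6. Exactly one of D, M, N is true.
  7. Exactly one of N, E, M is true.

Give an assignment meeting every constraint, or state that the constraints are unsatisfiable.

H: False, N: False, E: False, B: False, D: False, M: True

  (1) {E, B, M}: 1 true — at most one ✓
  (2) {M, B, H}: 1 true — exactly one ✓
  (3) {B, N, H}: 0 true — at most one ✓
  (4) B=F, H=F — same ✓
  (5) {H, B}: 0 true — at most one ✓
  (6) {D, M, N}: 1 true — exactly one ✓
  (7) {N, E, M}: 1 true — exactly one ✓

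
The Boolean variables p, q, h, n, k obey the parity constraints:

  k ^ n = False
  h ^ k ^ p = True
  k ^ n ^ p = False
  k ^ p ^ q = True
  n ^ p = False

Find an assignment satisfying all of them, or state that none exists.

p = False, q = True, h = True, n = False, k = False

k ^ n = F ^ F = False ✓
h ^ k ^ p = T ^ F ^ F = True ✓
k ^ n ^ p = F ^ F ^ F = False ✓
k ^ p ^ q = F ^ F ^ T = True ✓
n ^ p = F ^ F = False ✓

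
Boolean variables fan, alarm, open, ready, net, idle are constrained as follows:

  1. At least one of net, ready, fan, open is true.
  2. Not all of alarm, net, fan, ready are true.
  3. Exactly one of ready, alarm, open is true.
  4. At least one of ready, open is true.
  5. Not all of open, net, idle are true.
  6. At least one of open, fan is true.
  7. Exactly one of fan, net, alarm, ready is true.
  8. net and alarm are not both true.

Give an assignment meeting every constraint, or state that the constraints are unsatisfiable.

fan: True, alarm: False, open: True, ready: False, net: False, idle: True

  (1) {net, ready, fan, open}: 2 true — at least one ✓
  (2) {alarm, net, fan, ready}: 1/4 true — not all ✓
  (3) {ready, alarm, open}: 1 true — exactly one ✓
  (4) {ready, open}: 1 true — at least one ✓
  (5) {open, net, idle}: 2/3 true — not all ✓
  (6) {open, fan}: 2 true — at least one ✓
  (7) {fan, net, alarm, ready}: 1 true — exactly one ✓
  (8) net=F, alarm=F — not both ✓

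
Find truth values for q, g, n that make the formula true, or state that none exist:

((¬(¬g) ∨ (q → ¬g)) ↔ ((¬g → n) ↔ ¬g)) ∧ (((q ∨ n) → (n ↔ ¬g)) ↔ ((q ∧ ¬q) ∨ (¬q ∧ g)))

Case g = True: the conjunct (¬(¬g) ∨ (q → ¬g)) ↔ ((¬g → n) ↔ ¬g) becomes (True ∨ ¬q) ↔ (True ↔ False) = False.
Case g = False: the formula simplifies to n ∧ (((q ∨ n) → n) ↔ (q ∧ ¬q)).
  n = True: simplifies to q ∧ ¬q.
    q = True: the conjunct ¬q is False.
    q = False: the conjunct q is False.
  n = False: the conjunct n is False.
Both cases fail — unsatisfiable.

Unsatisfiable — no assignment works.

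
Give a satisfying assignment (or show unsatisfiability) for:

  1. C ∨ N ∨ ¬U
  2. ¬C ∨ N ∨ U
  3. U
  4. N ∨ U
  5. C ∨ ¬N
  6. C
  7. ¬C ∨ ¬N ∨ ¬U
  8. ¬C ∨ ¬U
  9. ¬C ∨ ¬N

Unsatisfiable

Case U = True:
  (C) forces C = True.
  Clause (¬C ∨ ¬U) is falsified — contradiction.
Case U = False:
  Clause (U) is falsified — contradiction.
Both cases fail, so the formula is unsatisfiable.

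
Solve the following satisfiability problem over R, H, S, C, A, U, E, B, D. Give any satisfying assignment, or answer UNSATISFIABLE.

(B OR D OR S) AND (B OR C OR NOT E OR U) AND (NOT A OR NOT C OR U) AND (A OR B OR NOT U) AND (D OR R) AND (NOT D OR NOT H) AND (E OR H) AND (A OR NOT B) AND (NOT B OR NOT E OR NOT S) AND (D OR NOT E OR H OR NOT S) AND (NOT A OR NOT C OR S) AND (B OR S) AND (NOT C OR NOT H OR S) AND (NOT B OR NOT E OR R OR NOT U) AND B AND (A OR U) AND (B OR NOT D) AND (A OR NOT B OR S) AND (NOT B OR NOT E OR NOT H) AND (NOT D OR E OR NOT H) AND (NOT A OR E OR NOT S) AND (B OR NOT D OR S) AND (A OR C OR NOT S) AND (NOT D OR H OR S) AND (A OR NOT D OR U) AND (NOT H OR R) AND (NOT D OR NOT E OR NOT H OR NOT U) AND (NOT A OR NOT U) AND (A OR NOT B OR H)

Unit clause (B) forces B = True.
In (A OR NOT B) only A is left, so A = True.
In (NOT A OR NOT U) only NOT U is left, so U = False.
In (NOT A OR NOT C OR U) only NOT C is left, so C = False.
Try R = False:
  (D OR R) forces D = True.
  (NOT D OR NOT H) forces H = False.
  (E OR H) forces E = True.
  (NOT B OR NOT E OR NOT S) forces S = False.
  clause (NOT D OR H OR S) is falsified — backtrack.
So R = True.
Set H = True.
  then (NOT D OR NOT H) forces D = False.
  then (NOT B OR NOT E OR NOT H) forces E = False.
  then (NOT A OR E OR NOT S) forces S = False.
All clauses satisfied.

R: True, H: True, S: False, C: False, A: True, U: False, E: False, B: True, D: False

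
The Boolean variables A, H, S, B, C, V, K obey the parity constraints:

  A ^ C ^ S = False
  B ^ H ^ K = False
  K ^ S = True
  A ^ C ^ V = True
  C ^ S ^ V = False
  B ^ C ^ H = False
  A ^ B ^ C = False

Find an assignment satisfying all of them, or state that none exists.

A=T, H=T, S=F, B=F, C=T, V=T, K=T

A ^ C ^ S = T ^ T ^ F = False ✓
B ^ H ^ K = F ^ T ^ T = False ✓
K ^ S = T ^ F = True ✓
A ^ C ^ V = T ^ T ^ T = True ✓
C ^ S ^ V = T ^ F ^ T = False ✓
B ^ C ^ H = F ^ T ^ T = False ✓
A ^ B ^ C = T ^ F ^ T = False ✓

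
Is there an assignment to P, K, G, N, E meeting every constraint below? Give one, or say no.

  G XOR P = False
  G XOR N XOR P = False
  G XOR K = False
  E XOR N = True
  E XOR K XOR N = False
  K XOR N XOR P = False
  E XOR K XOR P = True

P = True, K = True, G = True, N = False, E = True

G XOR P = T XOR T = False ✓
G XOR N XOR P = T XOR F XOR T = False ✓
G XOR K = T XOR T = False ✓
E XOR N = T XOR F = True ✓
E XOR K XOR N = T XOR T XOR F = False ✓
K XOR N XOR P = T XOR F XOR T = False ✓
E XOR K XOR P = T XOR T XOR T = True ✓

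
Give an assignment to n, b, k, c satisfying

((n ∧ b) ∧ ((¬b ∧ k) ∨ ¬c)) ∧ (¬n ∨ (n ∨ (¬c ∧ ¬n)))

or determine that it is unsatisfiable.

n: True, b: True, k: True, c: False

  (n ∧ b) ∧ ((¬b ∧ k) ∨ ¬c) = True
    n ∧ b = True
    (¬b ∧ k) ∨ ¬c = True
      ¬b ∧ k = False
        ¬b = False
      ¬c = True
  ¬n ∨ (n ∨ (¬c ∧ ¬n)) = True
    ¬n = False
    n ∨ (¬c ∧ ¬n) = True
      ¬c ∧ ¬n = False
        ¬c = True
        ¬n = False
Both conjuncts True, so the formula holds.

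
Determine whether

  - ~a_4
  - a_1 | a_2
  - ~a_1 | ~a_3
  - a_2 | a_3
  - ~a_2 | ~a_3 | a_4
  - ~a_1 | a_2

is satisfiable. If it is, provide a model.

Unit clause (~a_4) forces a_4 = False.
Set a_1 = True.
  then (~a_1 | ~a_3) forces a_3 = False.
  then (a_2 | a_3) forces a_2 = True.
Check each clause:
  (~a_4): ~a_4 holds.
  (a_1 | a_2): a_1 holds.
  (~a_1 | ~a_3): ~a_3 holds.
  (a_2 | a_3): a_2 holds.
  (~a_2 | ~a_3 | a_4): ~a_3 holds.
  (~a_1 | a_2): a_2 holds.
All clauses satisfied.

a_1 = True, a_2 = True, a_3 = False, a_4 = False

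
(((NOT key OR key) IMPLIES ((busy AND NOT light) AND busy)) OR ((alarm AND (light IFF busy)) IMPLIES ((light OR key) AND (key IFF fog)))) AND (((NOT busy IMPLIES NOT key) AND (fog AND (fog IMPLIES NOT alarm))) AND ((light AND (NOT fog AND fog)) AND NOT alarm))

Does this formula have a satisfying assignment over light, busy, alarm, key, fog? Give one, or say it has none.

Unsatisfiable

Case fog = True: the conjunct NOT fog is False.
Case fog = False: the conjunct fog is False.
Both cases fail — unsatisfiable.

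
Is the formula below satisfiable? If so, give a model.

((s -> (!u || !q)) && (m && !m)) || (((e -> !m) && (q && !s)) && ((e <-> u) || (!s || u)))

e = False, m = False, u = False, s = False, q = True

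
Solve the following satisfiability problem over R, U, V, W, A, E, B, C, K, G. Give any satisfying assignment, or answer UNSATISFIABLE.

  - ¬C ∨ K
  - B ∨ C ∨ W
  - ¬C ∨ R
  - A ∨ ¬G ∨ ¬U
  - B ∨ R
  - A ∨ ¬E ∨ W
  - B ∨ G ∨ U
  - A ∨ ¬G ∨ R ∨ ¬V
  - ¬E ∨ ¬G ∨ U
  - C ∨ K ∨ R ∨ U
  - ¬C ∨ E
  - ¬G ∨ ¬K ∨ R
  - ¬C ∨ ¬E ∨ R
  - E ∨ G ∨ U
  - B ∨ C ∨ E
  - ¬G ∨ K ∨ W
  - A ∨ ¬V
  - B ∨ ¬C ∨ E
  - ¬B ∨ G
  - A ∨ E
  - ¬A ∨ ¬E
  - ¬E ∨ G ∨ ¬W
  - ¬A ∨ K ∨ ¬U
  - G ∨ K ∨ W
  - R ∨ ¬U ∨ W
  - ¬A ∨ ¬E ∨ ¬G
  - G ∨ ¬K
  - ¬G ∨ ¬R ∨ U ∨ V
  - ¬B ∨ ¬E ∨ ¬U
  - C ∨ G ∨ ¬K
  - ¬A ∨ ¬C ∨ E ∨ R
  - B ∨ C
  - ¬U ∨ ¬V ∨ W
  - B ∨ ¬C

R=T; U=T; V=F; W=F; A=T; E=F; B=T; C=F; K=T; G=T

Set R = True.
Set U = True.
Set V = False.
Set W = False.
Try A = False:
  (A ∨ ¬G ∨ ¬U) forces G = False.
  (A ∨ ¬E ∨ W) forces E = False.
  clause (A ∨ E) is falsified — backtrack.
So A = True.
  then (¬A ∨ ¬E) forces E = False.
  then (¬A ∨ K ∨ ¬U) forces K = True.
  then (G ∨ ¬K) forces G = True.
  then (¬C ∨ E) forces C = False.
  then (B ∨ C ∨ E) forces B = True.
All clauses satisfied.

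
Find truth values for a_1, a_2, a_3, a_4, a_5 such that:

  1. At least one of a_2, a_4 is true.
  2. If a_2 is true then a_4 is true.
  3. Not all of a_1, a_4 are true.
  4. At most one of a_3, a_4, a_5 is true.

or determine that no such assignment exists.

a_1 = False; a_2 = True; a_3 = False; a_4 = True; a_5 = False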